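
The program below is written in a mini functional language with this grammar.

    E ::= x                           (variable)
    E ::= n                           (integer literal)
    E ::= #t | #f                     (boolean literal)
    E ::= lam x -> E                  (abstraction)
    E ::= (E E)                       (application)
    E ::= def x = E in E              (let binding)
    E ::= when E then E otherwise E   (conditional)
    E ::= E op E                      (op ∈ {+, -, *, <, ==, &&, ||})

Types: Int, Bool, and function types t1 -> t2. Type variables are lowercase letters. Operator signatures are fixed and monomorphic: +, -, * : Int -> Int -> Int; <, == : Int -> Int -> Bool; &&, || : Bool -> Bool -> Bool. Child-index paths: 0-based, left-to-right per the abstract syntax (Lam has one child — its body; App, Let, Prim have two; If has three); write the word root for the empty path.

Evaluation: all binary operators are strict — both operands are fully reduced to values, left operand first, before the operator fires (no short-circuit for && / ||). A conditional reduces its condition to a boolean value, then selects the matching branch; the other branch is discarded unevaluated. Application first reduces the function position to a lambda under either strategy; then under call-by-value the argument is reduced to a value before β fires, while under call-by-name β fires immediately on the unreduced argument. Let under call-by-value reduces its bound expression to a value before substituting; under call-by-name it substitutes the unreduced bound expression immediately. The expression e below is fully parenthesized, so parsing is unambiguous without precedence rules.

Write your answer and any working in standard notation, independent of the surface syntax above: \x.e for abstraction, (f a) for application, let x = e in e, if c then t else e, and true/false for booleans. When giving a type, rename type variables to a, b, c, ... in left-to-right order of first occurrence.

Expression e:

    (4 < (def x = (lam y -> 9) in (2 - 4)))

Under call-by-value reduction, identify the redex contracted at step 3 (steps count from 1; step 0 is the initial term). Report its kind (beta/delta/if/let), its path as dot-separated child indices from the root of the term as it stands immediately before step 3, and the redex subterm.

Answer: delta at root : (4 < -2)

Derivation:
step 0: (4 < (let x = (\y.9) in (2 - 4)))
step 1: [let@1] (4 < (2 - 4))
step 2: [delta@1] (4 < -2)
step 3: [delta@root] false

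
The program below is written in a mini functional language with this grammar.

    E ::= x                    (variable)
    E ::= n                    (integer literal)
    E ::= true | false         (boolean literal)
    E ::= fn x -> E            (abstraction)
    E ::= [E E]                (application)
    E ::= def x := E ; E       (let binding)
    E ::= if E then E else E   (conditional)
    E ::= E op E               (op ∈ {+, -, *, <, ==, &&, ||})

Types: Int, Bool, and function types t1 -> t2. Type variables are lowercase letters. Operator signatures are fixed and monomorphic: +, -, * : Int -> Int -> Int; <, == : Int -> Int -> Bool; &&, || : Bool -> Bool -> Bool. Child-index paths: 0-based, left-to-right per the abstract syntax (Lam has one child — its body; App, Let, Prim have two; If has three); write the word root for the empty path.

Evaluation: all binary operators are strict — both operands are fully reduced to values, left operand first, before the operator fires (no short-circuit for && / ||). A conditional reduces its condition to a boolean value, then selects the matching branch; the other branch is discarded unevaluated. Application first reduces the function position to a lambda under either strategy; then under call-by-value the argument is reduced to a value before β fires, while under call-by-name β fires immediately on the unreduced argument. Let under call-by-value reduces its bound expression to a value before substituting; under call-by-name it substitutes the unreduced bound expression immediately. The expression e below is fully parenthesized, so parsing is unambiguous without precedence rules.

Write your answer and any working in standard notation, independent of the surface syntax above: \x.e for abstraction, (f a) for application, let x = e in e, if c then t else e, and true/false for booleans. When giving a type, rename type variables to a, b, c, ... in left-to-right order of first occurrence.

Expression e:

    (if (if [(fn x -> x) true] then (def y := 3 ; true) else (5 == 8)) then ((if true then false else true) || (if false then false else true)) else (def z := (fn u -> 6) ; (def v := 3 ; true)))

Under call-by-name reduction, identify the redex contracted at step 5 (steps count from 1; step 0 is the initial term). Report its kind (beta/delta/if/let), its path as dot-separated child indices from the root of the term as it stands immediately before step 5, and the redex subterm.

Answer: if at 0 : (if true then false else true)

Working:
step 0: (if (if ((\x.x) true) then (let y = 3 in true) else (5 == 8)) then ((if true then false else true) || (if false then false else true)) else (let z = (\u.6) in (let v = 3 in true)))
step 1: [beta@0.0] (if (if true then (let y = 3 in true) else (5 == 8)) then ((if true then false else true) || (if false then false else true)) else (let z = (\u.6) in (let v = 3 in true)))
step 2: [if@0] (if (let y = 3 in true) then ((if true then false else true) || (if false then false else true)) else (let z = (\u.6) in (let v = 3 in true)))
step 3: [let@0] (if true then ((if true then false else true) || (if false then false else true)) else (let z = (\u.6) in (let v = 3 in true)))
step 4: [if@root] ((if true then false else true) || (if false then false else true))
step 5: [if@0] (false || (if false then false else true))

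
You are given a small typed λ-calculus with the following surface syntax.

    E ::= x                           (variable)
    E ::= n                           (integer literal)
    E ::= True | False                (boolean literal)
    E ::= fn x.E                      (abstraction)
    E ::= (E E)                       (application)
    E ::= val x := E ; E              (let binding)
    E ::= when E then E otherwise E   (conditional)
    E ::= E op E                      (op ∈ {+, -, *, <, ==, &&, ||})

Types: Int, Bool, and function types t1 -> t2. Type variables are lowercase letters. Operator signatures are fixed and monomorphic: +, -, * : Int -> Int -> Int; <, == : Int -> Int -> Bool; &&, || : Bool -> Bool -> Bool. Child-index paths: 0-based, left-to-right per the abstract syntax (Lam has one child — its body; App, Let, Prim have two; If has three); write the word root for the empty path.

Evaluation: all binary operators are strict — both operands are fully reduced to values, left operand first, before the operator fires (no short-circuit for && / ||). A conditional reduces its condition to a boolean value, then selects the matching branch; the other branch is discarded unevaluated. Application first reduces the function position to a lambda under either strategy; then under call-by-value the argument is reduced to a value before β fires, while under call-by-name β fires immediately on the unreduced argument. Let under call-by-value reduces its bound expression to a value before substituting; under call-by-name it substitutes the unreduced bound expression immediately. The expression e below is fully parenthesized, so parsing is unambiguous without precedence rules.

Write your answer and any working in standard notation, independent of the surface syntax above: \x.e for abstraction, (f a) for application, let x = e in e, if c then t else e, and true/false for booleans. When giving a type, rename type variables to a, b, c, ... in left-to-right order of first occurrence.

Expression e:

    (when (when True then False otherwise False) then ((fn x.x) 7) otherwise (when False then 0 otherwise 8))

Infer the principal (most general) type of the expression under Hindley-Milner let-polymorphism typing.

Derivation:
  unify Bool ~ Bool
  unify Bool ~ Bool
  unify Bool ~ Bool
x : a
\x._ : a -> a
  unify a -> a ~ Int -> b
  unify a ~ Int
  unify Int ~ b
_ _ : Int
  unify Bool ~ Bool
  unify Int ~ Int
  unify Int ~ Int

Answer: Int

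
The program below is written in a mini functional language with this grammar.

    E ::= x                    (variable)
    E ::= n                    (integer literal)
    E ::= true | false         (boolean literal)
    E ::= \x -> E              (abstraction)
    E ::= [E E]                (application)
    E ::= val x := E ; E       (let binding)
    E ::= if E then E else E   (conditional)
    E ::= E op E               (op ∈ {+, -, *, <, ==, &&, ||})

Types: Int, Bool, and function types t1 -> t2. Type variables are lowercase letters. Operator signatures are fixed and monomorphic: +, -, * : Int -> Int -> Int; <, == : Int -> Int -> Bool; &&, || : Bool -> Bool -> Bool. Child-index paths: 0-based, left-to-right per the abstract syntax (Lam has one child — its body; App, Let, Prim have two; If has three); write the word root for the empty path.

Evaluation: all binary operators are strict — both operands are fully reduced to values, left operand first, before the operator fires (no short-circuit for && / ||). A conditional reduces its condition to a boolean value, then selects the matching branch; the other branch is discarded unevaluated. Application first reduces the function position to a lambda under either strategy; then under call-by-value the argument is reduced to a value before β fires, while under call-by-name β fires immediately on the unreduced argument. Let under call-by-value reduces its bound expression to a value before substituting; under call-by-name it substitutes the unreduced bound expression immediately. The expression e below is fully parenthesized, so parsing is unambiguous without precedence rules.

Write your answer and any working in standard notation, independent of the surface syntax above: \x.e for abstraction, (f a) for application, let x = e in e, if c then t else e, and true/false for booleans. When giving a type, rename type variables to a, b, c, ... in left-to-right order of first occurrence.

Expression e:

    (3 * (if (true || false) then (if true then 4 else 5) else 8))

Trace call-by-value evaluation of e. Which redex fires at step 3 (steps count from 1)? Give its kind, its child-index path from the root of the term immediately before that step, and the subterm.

Answer: if at 1 : (if true then 4 else 5)

Derivation:
step 0: (3 * (if (true || false) then (if true then 4 else 5) else 8))
step 1: [delta@1.0] (3 * (if true then (if true then 4 else 5) else 8))
step 2: [if@1] (3 * (if true then 4 else 5))
step 3: [if@1] (3 * 4)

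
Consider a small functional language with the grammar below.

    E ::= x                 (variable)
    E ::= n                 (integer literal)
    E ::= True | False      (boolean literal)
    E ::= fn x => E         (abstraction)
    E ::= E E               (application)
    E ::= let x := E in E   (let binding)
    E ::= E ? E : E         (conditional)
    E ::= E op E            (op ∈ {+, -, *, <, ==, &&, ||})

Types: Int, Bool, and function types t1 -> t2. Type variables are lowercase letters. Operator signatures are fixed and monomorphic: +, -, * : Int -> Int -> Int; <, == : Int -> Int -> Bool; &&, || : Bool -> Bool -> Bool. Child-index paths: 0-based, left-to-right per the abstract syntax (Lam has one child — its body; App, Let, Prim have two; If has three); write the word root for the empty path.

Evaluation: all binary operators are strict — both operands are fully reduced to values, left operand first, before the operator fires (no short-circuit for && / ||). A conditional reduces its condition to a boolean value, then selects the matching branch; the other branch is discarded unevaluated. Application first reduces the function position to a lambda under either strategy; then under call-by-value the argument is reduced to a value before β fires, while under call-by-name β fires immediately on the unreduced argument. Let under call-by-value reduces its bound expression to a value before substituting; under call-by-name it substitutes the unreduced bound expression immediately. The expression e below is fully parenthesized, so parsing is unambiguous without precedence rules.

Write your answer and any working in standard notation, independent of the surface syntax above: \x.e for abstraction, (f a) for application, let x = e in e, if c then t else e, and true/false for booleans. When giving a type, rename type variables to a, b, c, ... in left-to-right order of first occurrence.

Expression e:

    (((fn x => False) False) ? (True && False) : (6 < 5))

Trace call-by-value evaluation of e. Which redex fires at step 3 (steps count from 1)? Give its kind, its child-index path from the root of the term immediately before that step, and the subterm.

Working:
step 0: (if ((\x.false) false) then (true && false) else (6 < 5))
step 1: [beta@0] (if false then (true && false) else (6 < 5))
step 2: [if@root] (6 < 5)
step 3: [delta@root] false

Answer: delta at root : (6 < 5)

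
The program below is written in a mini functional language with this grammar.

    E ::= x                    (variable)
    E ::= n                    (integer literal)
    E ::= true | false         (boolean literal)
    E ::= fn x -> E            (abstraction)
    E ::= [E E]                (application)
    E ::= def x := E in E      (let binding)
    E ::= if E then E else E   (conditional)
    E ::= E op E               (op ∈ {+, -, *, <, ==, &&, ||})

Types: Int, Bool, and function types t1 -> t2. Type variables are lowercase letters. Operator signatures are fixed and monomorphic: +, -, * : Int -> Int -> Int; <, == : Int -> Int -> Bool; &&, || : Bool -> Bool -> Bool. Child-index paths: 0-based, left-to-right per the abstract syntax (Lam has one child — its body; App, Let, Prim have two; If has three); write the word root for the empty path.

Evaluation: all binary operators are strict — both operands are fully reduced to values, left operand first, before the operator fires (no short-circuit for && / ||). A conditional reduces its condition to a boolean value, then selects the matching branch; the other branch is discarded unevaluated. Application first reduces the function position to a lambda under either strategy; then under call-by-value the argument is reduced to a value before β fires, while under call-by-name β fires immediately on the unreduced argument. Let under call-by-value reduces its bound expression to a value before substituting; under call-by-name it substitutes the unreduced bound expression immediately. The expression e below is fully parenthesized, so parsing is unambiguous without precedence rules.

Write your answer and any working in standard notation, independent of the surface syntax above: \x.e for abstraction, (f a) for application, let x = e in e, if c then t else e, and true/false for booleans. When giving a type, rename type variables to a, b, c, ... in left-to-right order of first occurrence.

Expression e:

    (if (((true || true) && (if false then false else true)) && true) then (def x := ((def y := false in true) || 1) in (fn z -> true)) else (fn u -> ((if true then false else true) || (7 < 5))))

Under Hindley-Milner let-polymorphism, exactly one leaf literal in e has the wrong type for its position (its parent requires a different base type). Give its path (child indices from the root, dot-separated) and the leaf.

Answer: 1.0.1 : 1

Trace:
  unify Bool ~ Bool
  unify Bool ~ Bool
  unify Bool ~ Bool
  unify Bool ~ Bool
  unify Bool ~ Bool
  unify Bool ~ Bool
  unify Bool ~ Bool
  unify Bool ~ Bool
  unify Bool ~ Bool
let y : Bool
  unify Bool ~ Bool
  unify Int ~ Bool
  FAIL: mismatch Int ~ Bool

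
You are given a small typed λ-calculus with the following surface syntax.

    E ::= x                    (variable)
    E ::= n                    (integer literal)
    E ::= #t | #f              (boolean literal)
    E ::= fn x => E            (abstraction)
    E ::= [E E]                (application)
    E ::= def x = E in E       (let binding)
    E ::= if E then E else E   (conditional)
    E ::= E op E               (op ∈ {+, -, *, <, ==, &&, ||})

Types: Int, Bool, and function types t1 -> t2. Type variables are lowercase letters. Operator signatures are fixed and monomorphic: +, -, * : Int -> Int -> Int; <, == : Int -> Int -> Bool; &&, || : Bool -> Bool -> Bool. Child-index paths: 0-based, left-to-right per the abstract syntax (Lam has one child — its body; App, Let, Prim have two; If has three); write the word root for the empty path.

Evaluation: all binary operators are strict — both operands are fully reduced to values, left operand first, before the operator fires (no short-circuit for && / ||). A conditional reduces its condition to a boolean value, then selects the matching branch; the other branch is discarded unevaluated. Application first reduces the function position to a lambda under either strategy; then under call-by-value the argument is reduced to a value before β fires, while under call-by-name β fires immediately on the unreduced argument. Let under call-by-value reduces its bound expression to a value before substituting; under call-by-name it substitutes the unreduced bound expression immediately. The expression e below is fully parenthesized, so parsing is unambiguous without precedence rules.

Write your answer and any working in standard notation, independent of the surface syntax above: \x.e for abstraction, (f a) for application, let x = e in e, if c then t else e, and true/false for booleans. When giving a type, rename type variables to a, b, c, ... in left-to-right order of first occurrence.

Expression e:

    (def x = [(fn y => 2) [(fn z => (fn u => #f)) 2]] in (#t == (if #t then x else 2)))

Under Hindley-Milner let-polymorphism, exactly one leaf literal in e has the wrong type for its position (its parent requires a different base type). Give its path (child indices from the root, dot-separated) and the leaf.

Answer: 1.0 : true

Working:
\y._ : a -> Int
\u._ : c -> Bool
\z._ : b -> c -> Bool
  unify b -> c -> Bool ~ Int -> d
  unify b ~ Int
  unify c -> Bool ~ d
_ _ : c -> Bool
  unify a -> Int ~ (c -> Bool) -> e
  unify a ~ c -> Bool
  unify Int ~ e
_ _ : Int
let x : Int
  unify Bool ~ Int
  FAIL: mismatch Bool ~ Int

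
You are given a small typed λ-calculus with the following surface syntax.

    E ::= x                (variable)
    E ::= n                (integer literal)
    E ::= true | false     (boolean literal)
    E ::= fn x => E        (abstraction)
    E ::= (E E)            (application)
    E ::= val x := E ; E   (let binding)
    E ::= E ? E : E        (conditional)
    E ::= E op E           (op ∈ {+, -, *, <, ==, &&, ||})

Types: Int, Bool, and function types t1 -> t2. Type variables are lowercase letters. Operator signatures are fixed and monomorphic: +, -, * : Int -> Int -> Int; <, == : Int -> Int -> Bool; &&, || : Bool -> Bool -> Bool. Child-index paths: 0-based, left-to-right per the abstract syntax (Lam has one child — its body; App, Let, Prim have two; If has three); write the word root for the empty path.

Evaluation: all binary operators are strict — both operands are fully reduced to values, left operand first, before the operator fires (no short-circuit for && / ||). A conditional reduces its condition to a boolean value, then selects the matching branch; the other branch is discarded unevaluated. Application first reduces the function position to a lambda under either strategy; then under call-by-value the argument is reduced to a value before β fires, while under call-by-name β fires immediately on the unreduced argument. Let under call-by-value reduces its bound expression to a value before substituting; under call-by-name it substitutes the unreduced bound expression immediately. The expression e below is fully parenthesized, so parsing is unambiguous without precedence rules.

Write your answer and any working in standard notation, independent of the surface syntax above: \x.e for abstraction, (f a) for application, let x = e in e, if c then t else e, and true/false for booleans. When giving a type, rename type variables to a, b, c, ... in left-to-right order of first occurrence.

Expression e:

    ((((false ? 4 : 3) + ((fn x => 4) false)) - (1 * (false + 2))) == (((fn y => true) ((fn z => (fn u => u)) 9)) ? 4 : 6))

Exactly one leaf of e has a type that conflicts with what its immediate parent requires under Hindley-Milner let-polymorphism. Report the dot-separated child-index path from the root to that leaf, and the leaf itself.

Answer: 0.1.1.0 : false

Derivation:
  unify Bool ~ Bool
  unify Int ~ Int
  unify Int ~ Int
\x._ : a -> Int
  unify a -> Int ~ Bool -> b
  unify a ~ Bool
  unify Int ~ b
_ _ : Int
  unify Int ~ Int
  unify Int ~ Int
  unify Int ~ Int
  unify Bool ~ Int
  FAIL: mismatch Bool ~ Int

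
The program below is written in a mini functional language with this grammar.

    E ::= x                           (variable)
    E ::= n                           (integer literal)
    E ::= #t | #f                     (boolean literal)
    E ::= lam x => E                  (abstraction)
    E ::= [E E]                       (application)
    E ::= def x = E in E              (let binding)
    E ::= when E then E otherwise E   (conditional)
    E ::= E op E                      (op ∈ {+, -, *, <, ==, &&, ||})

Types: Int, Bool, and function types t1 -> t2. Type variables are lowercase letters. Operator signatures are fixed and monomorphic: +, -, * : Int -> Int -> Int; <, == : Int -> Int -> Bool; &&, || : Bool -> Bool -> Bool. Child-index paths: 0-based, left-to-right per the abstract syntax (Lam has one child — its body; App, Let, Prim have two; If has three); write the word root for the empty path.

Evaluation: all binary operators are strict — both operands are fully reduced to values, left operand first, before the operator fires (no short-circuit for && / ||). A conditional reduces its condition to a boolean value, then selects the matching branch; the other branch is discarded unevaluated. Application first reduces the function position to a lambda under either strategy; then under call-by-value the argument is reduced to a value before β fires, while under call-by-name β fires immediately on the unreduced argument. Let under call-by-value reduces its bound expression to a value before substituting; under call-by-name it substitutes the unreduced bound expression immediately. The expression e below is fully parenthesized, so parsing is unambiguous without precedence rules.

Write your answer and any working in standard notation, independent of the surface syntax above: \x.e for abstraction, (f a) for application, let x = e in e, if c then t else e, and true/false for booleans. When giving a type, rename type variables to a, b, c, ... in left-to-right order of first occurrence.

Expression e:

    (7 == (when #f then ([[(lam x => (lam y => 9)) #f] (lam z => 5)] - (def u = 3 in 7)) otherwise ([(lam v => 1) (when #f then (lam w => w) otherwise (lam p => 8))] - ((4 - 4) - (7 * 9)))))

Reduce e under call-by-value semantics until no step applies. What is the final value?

Working:
step 0: (7 == (if false then ((((\x.(\y.9)) false) (\z.5)) - (let u = 3 in 7)) else (((\v.1) (if false then (\w.w) else (\p.8))) - ((4 - 4) - (7 * 9)))))
step 1: [if@1] (7 == (((\v.1) (if false then (\w.w) else (\p.8))) - ((4 - 4) - (7 * 9))))
step 2: [if@1.0.1] (7 == (((\v.1) (\p.8)) - ((4 - 4) - (7 * 9))))
step 3: [beta@1.0] (7 == (1 - ((4 - 4) - (7 * 9))))
step 4: [delta@1.1.0] (7 == (1 - (0 - (7 * 9))))
step 5: [delta@1.1.1] (7 == (1 - (0 - 63)))
step 6: [delta@1.1] (7 == (1 - -63))
step 7: [delta@1] (7 == 64)
step 8: [delta@root] false

Answer: false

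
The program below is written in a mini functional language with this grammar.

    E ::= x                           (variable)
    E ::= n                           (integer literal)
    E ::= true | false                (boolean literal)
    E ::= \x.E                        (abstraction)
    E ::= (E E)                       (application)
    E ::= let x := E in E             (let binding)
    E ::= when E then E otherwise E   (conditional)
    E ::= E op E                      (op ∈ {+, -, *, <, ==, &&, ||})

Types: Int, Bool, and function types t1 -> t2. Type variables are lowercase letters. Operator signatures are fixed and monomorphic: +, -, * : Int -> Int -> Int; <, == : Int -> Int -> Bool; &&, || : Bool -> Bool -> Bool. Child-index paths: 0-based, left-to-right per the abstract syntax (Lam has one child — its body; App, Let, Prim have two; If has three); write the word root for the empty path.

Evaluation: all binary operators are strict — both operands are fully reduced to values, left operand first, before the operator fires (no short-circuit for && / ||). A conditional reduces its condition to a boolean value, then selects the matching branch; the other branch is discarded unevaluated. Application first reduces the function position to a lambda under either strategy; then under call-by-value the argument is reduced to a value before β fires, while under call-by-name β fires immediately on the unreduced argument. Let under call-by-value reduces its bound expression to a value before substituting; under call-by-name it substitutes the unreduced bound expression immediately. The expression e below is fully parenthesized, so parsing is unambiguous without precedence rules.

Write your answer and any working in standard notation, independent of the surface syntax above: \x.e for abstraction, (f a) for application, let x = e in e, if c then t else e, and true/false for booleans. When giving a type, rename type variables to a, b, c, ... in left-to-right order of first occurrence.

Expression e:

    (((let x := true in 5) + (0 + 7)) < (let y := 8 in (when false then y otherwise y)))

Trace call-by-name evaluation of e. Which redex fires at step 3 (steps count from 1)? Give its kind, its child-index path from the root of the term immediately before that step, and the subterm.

Answer: delta at 0 : (5 + 7)

Working:
step 0: (((let x = true in 5) + (0 + 7)) < (let y = 8 in (if false then y else y)))
step 1: [let@0.0] ((5 + (0 + 7)) < (let y = 8 in (if false then y else y)))
step 2: [delta@0.1] ((5 + 7) < (let y = 8 in (if false then y else y)))
step 3: [delta@0] (12 < (let y = 8 in (if false then y else y)))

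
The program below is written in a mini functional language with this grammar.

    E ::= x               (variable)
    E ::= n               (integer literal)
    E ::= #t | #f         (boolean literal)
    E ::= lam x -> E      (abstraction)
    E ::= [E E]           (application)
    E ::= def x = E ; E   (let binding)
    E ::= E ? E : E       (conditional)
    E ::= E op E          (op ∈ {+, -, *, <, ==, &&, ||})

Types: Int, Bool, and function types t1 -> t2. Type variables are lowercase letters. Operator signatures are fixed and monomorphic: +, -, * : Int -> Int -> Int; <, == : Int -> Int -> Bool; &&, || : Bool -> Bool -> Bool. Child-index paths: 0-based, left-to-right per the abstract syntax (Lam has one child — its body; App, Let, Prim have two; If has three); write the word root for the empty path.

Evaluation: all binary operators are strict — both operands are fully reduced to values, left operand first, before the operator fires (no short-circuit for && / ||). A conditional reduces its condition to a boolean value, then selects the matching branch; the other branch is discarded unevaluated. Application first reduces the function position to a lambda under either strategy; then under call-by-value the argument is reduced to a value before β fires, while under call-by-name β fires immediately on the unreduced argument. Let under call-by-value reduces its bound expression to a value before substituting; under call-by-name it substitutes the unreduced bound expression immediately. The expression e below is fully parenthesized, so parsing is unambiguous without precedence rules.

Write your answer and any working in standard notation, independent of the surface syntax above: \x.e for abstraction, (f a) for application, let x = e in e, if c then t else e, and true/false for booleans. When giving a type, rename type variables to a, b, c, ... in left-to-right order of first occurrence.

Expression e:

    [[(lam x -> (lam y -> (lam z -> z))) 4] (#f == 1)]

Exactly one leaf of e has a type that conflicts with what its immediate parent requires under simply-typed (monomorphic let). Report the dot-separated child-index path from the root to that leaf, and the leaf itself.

Answer: 1.0 : false

Derivation:
z : c
\z._ : c -> c
\y._ : b -> c -> c
\x._ : a -> b -> c -> c
  unify a -> b -> c -> c ~ Int -> d
  unify a ~ Int
  unify b -> c -> c ~ d
_ _ : b -> c -> c
  unify Bool ~ Int
  FAIL: mismatch Bool ~ Int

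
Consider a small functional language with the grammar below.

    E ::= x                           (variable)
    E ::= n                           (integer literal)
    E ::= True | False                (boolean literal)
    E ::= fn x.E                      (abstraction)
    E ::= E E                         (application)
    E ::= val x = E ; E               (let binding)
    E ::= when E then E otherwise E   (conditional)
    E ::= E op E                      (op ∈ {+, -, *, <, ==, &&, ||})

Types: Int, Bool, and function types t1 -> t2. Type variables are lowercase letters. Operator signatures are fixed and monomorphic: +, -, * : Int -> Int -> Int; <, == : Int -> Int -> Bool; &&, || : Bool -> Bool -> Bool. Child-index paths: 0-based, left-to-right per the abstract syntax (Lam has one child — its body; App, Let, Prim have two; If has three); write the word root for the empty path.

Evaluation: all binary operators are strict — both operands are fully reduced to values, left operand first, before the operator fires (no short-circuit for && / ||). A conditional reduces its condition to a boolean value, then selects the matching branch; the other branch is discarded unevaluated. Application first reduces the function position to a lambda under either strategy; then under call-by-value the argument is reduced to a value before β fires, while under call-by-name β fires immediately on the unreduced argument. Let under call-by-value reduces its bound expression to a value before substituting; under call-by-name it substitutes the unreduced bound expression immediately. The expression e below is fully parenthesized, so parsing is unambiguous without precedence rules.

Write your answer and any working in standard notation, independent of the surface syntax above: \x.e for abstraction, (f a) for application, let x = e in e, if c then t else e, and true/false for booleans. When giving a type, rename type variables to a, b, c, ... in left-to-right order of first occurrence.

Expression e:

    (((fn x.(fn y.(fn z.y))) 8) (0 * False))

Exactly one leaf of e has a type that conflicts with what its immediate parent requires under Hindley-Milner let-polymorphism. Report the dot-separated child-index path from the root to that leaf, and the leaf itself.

Answer: 1.1 : false

Derivation:
y : b
\z._ : c -> b
\y._ : b -> c -> b
\x._ : a -> b -> c -> b
  unify a -> b -> c -> b ~ Int -> d
  unify a ~ Int
  unify b -> c -> b ~ d
_ _ : b -> c -> b
  unify Int ~ Int
  unify Bool ~ Int
  FAIL: mismatch Bool ~ Int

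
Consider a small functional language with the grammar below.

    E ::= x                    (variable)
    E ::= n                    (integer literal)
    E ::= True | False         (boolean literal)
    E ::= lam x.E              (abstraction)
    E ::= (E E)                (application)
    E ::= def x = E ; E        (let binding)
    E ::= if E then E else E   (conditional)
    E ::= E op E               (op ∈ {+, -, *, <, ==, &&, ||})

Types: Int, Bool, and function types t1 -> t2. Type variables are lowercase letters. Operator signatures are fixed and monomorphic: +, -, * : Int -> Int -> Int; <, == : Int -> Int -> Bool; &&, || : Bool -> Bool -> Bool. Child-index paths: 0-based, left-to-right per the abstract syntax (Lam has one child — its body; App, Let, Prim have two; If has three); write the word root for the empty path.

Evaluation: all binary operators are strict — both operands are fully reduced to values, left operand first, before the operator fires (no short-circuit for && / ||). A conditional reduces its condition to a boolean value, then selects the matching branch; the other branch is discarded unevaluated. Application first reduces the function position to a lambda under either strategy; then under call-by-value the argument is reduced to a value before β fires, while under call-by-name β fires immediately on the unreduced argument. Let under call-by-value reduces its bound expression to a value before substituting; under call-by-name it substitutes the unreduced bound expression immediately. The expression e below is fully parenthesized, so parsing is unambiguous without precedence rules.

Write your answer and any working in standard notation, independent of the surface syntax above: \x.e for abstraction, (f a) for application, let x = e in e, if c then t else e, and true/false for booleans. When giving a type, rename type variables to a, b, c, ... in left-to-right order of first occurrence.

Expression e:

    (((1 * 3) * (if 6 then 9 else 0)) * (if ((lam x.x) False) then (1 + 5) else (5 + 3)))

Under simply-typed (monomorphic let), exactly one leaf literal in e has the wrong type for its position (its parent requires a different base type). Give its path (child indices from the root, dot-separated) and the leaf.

Working:
  unify Int ~ Int
  unify Int ~ Int
  unify Int ~ Int
  unify Int ~ Bool
  FAIL: mismatch Int ~ Bool

Answer: 0.1.0 : 6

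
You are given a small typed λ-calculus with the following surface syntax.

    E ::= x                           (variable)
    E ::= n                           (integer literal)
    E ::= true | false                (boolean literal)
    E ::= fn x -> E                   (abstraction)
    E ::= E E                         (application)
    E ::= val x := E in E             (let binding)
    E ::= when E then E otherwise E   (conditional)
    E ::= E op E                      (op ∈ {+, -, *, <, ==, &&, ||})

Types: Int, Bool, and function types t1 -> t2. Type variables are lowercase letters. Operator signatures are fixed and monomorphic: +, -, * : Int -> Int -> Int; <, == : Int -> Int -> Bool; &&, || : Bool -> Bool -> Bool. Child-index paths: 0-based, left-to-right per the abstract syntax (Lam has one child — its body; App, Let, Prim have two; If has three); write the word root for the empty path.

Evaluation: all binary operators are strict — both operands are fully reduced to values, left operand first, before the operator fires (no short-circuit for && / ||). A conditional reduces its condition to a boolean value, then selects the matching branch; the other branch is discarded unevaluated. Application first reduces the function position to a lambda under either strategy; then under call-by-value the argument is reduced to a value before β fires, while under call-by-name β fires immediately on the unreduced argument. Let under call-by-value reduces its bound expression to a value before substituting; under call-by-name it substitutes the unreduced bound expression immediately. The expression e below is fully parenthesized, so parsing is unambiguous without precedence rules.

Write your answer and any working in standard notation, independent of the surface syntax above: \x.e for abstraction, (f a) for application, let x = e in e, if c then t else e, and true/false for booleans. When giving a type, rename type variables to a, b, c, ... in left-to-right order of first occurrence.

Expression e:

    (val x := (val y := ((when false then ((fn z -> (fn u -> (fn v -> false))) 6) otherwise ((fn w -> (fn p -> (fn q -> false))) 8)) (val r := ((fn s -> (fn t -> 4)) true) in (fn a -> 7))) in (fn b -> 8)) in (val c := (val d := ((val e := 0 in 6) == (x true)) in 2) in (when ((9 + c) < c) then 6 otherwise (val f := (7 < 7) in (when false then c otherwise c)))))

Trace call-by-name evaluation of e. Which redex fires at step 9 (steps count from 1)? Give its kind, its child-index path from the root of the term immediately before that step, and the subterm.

Answer: if at root : (if false then (let d = ((let e = 0 in 6) == ((let y = ((if false then ((\z.(\u.(\v.false))) 6) else ((\w.(\p.(\q.false))) 8)) (let r = ((\s.(\t.4)) true) in (\a.7))) in (\b.8)) true)) in 2) else (let d = ((let e = 0 in 6) == ((let y = ((if false then ((\z.(\u.(\v.false))) 6) else ((\w.(\p.(\q.false))) 8)) (let r = ((\s.(\t.4)) true) in (\a.7))) in (\b.8)) true)) in 2))

Derivation:
step 0: (let x = (let y = ((if false then ((\z.(\u.(\v.false))) 6) else ((\w.(\p.(\q.false))) 8)) (let r = ((\s.(\t.4)) true) in (\a.7))) in (\b.8)) in (let c = (let d = ((let e = 0 in 6) == (x true)) in 2) in (if ((9 + c) < c) then 6 else (let f = (7 < 7) in (if false then c else c)))))
step 1: [let@root] (let c = (let d = ((let e = 0 in 6) == ((let y = ((if false then ((\z.(\u.(\v.false))) 6) else ((\w.(\p.(\q.false))) 8)) (let r = ((\s.(\t.4)) true) in (\a.7))) in (\b.8)) true)) in 2) in (if ((9 + c) < c) then 6 else (let f = (7 < 7) in (if false then c else c))))
step 2: [let@root] (if ((9 + (let d = ((let e = 0 in 6) == ((let y = ((if false then ((\z.(\u.(\v.false))) 6) else ((\w.(\p.(\q.false))) 8)) (let r = ((\s.(\t.4)) true) in (\a.7))) in (\b.8)) true)) in 2)) < (let d = ((let e = 0 in 6) == ((let y = ((if false then ((\z.(\u.(\v.false))) 6) else ((\w.(\p.(\q.false))) 8)) (let r = ((\s.(\t.4)) true) in (\a.7))) in (\b.8)) true)) in 2)) then 6 else (let f = (7 < 7) in (if false then (let d = ((let e = 0 in 6) == ((let y = ((if false then ((\z.(\u.(\v.false))) 6) else ((\w.(\p.(\q.false))) 8)) (let r = ((\s.(\t.4)) true) in (\a.7))) in (\b.8)) true)) in 2) else (let d = ((let e = 0 in 6) == ((let y = ((if false then ((\z.(\u.(\v.false))) 6) else ((\w.(\p.(\q.false))) 8)) (let r = ((\s.(\t.4)) true) in (\a.7))) in (\b.8)) true)) in 2))))
step 3: [let@0.0.1] (if ((9 + 2) < (let d = ((let e = 0 in 6) == ((let y = ((if false then ((\z.(\u.(\v.false))) 6) else ((\w.(\p.(\q.false))) 8)) (let r = ((\s.(\t.4)) true) in (\a.7))) in (\b.8)) true)) in 2)) then 6 else (let f = (7 < 7) in (if false then (let d = ((let e = 0 in 6) == ((let y = ((if false then ((\z.(\u.(\v.false))) 6) else ((\w.(\p.(\q.false))) 8)) (let r = ((\s.(\t.4)) true) in (\a.7))) in (\b.8)) true)) in 2) else (let d = ((let e = 0 in 6) == ((let y = ((if false then ((\z.(\u.(\v.false))) 6) else ((\w.(\p.(\q.false))) 8)) (let r = ((\s.(\t.4)) true) in (\a.7))) in (\b.8)) true)) in 2))))
step 4: [delta@0.0] (if (11 < (let d = ((let e = 0 in 6) == ((let y = ((if false then ((\z.(\u.(\v.false))) 6) else ((\w.(\p.(\q.false))) 8)) (let r = ((\s.(\t.4)) true) in (\a.7))) in (\b.8)) true)) in 2)) then 6 else (let f = (7 < 7) in (if false then (let d = ((let e = 0 in 6) == ((let y = ((if false then ((\z.(\u.(\v.false))) 6) else ((\w.(\p.(\q.false))) 8)) (let r = ((\s.(\t.4)) true) in (\a.7))) in (\b.8)) true)) in 2) else (let d = ((let e = 0 in 6) == ((let y = ((if false then ((\z.(\u.(\v.false))) 6) else ((\w.(\p.(\q.false))) 8)) (let r = ((\s.(\t.4)) true) in (\a.7))) in (\b.8)) true)) in 2))))
step 5: [let@0.1] (if (11 < 2) then 6 else (let f = (7 < 7) in (if false then (let d = ((let e = 0 in 6) == ((let y = ((if false then ((\z.(\u.(\v.false))) 6) else ((\w.(\p.(\q.false))) 8)) (let r = ((\s.(\t.4)) true) in (\a.7))) in (\b.8)) true)) in 2) else (let d = ((let e = 0 in 6) == ((let y = ((if false then ((\z.(\u.(\v.false))) 6) else ((\w.(\p.(\q.false))) 8)) (let r = ((\s.(\t.4)) true) in (\a.7))) in (\b.8)) true)) in 2))))
step 6: [delta@0] (if false then 6 else (let f = (7 < 7) in (if false then (let d = ((let e = 0 in 6) == ((let y = ((if false then ((\z.(\u.(\v.false))) 6) else ((\w.(\p.(\q.false))) 8)) (let r = ((\s.(\t.4)) true) in (\a.7))) in (\b.8)) true)) in 2) else (let d = ((let e = 0 in 6) == ((let y = ((if false then ((\z.(\u.(\v.false))) 6) else ((\w.(\p.(\q.false))) 8)) (let r = ((\s.(\t.4)) true) in (\a.7))) in (\b.8)) true)) in 2))))
step 7: [if@root] (let f = (7 < 7) in (if false then (let d = ((let e = 0 in 6) == ((let y = ((if false then ((\z.(\u.(\v.false))) 6) else ((\w.(\p.(\q.false))) 8)) (let r = ((\s.(\t.4)) true) in (\a.7))) in (\b.8)) true)) in 2) else (let d = ((let e = 0 in 6) == ((let y = ((if false then ((\z.(\u.(\v.false))) 6) else ((\w.(\p.(\q.false))) 8)) (let r = ((\s.(\t.4)) true) in (\a.7))) in (\b.8)) true)) in 2)))
step 8: [let@root] (if false then (let d = ((let e = 0 in 6) == ((let y = ((if false then ((\z.(\u.(\v.false))) 6) else ((\w.(\p.(\q.false))) 8)) (let r = ((\s.(\t.4)) true) in (\a.7))) in (\b.8)) true)) in 2) else (let d = ((let e = 0 in 6) == ((let y = ((if false then ((\z.(\u.(\v.false))) 6) else ((\w.(\p.(\q.false))) 8)) (let r = ((\s.(\t.4)) true) in (\a.7))) in (\b.8)) true)) in 2))
step 9: [if@root] (let d = ((let e = 0 in 6) == ((let y = ((if false then ((\z.(\u.(\v.false))) 6) else ((\w.(\p.(\q.false))) 8)) (let r = ((\s.(\t.4)) true) in (\a.7))) in (\b.8)) true)) in 2)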